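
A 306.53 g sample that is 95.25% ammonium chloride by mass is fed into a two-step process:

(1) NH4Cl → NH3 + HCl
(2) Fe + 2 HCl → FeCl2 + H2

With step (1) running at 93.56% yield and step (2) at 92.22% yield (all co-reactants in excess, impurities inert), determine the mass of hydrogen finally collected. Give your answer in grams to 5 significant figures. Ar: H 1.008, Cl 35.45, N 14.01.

Pure NH4Cl = 306.53 × 0.9525 = 291.970 g.
M(NH4Cl) = 14.01 + 4(1.008) + 35.45 = 53.492 g/mol.
M(H2) = 2(1.008) = 2.016 g/mol.
n(NH4Cl) = 291.970 / 53.492 = 5.45820 mol.
Step 1 (NH4Cl:HCl = 1:1): theoretical n(HCl) = 5.45820 mol; at 93.56% yield, n(HCl) = 5.10669 mol.
Step 2 (HCl:H2 = 2:1): theoretical n(H2) = 2.55334 mol, so theoretical mass = 2.55334 × 2.016 = 5.14754 g.
At 92.22% yield, actual mass of H2 = 5.14754 × 0.9222 = 4.74706 g.

4.7471 g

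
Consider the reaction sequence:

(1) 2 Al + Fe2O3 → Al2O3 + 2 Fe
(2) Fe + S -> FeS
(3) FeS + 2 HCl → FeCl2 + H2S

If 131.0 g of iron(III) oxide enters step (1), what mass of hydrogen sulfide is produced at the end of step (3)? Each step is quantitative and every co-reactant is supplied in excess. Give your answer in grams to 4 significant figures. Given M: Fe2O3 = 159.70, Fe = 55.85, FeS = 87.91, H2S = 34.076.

55.90 g

n(Fe2O3) = 131.0 / 159.70 = 0.82029 mol.
Reaction (1): Fe2O3→Fe ratio 1:2 ⇒ n(Fe) = 1.6406 mol.
Reaction (2): Fe→FeS ratio 1:1 ⇒ n(FeS) = 1.6406 mol.
Reaction (3): FeS→H2S ratio 1:1 ⇒ n(H2S) = 1.6406 mol.
Mass of H2S = 1.6406 × 34.076 = 55.904 g.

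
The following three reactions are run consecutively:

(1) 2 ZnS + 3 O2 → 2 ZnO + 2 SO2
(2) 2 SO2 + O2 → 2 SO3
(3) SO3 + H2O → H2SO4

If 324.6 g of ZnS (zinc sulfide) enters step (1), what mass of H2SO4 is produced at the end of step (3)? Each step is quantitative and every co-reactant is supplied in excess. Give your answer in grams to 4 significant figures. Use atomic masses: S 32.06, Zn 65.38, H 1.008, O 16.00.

M(ZnS) = 65.38 + 32.06 = 97.44 g/mol.
M(H2SO4) = 2(1.008) + 32.06 + 4(16.00) = 98.076 g/mol.
n(ZnS) = 324.6 / 97.44 = 3.3313 mol.
Reaction (1): ZnS→SO2 ratio 2:2 ⇒ n(SO2) = 3.3313 mol.
Reaction (2): SO2→SO3 ratio 2:2 ⇒ n(SO3) = 3.3313 mol.
Reaction (3): SO3→H2SO4 ratio 1:1 ⇒ n(H2SO4) = 3.3313 mol.
Mass of H2SO4 = 3.3313 × 98.076 = 326.72 g.

326.7 g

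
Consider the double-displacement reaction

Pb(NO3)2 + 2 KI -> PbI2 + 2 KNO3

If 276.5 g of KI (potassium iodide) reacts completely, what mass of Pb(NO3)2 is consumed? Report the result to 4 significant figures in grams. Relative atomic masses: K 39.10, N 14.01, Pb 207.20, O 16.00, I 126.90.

275.9 g

M(KI) = 39.10 + 126.90 = 166.00 g/mol.
M(Pb(NO3)2) = 207.20 + 2(14.01) + 6(16.00) = 331.22 g/mol.
n(KI) = 276.50 g / 166.00 g/mol = 1.6657 mol.
From the equation the KI:Pb(NO3)2 mole ratio is 2:1, so n(Pb(NO3)2) = 1.6657 × 1/2 = 0.83283 mol.
Mass of Pb(NO3)2 = 0.83283 mol × 331.22 g/mol = 275.85 g.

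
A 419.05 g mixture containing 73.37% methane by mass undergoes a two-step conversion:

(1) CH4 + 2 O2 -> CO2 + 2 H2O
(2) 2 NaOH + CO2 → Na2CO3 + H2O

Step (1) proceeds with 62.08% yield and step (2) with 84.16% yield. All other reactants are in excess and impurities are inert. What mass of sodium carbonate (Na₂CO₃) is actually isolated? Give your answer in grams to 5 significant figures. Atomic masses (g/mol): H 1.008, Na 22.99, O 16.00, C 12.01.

1061.3 g

Pure CH4 = 419.05 × 0.7337 = 307.457 g.
M(CH4) = 12.01 + 4(1.008) = 16.042 g/mol.
M(Na2CO3) = 2(22.99) + 12.01 + 3(16.00) = 105.99 g/mol.
n(CH4) = 307.457 / 16.042 = 19.1658 mol.
Step 1 (CH4:CO2 = 1:1): theoretical n(CO2) = 19.1658 mol; at 62.08% yield, n(CO2) = 11.8981 mol.
Step 2 (CO2:Na2CO3 = 1:1): theoretical n(Na2CO3) = 11.8981 mol, so theoretical mass = 11.8981 × 105.99 = 1261.08 g.
At 84.16% yield, actual mass of Na2CO3 = 1261.08 × 0.8416 = 1061.32 g.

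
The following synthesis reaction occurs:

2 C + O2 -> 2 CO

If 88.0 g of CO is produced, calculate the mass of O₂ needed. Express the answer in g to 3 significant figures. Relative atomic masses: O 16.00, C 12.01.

M(CO) = 12.01 + 16.00 = 28.01 g/mol.
M(O2) = 2(16.00) = 32.00 g/mol.
n(CO) = 88.00 g / 28.01 g/mol = 3.142 mol.
From the equation the CO:O2 mole ratio is 2:1, so n(O2) = 3.142 × 1/2 = 1.571 mol.
Mass of O2 = 1.571 mol × 32.00 g/mol = 50.27 g.

50.3 g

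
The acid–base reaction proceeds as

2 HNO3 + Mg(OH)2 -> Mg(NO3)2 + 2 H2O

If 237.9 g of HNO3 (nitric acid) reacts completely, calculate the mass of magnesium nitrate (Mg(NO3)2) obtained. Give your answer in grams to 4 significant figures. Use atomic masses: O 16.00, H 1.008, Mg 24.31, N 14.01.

M(HNO3) = 1.008 + 14.01 + 3(16.00) = 63.018 g/mol.
M(Mg(NO3)2) = 24.31 + 2(14.01) + 6(16.00) = 148.33 g/mol.
n(HNO3) = 237.90 g / 63.018 g/mol = 3.7751 mol.
From the equation the HNO3:Mg(NO3)2 mole ratio is 2:1, so n(Mg(NO3)2) = 3.7751 × 1/2 = 1.8876 mol.
Mass of Mg(NO3)2 = 1.8876 mol × 148.33 g/mol = 279.98 g.

280.0 g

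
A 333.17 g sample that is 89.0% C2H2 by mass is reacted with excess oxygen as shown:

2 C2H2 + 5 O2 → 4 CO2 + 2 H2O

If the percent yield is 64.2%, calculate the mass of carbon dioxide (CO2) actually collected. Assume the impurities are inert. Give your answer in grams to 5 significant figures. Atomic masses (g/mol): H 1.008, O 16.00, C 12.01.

643.57 g

Pure C2H2 available = 333.17 g × 0.890 = 296.521 g.
M(C2H2) = 2(12.01) + 2(1.008) = 26.036 g/mol.
M(CO2) = 12.01 + 2(16.00) = 44.01 g/mol.
n(C2H2) = 296.521 g / 26.036 g/mol = 11.3889 mol.
From the equation the C2H2:CO2 mole ratio is 2:4, so n(CO2) = 11.3889 × 4/2 = 22.7778 mol.
Mass of CO2 = 22.7778 mol × 44.01 g/mol = 1002.45 g.
Actual mass collected = 1002.45 g × 0.642 = 643.573 g.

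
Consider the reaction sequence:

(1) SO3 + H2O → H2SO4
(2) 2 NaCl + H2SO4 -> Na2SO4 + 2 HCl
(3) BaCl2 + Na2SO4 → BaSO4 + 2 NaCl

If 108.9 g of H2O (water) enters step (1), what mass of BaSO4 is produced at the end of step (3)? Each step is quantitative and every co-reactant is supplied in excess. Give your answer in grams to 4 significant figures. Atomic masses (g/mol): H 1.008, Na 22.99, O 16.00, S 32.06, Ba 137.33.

1411 g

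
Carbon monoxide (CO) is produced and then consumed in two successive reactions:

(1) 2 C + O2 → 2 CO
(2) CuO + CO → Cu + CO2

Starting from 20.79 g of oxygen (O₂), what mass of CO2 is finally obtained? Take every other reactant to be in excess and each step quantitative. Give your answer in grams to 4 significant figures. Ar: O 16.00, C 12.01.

57.19 g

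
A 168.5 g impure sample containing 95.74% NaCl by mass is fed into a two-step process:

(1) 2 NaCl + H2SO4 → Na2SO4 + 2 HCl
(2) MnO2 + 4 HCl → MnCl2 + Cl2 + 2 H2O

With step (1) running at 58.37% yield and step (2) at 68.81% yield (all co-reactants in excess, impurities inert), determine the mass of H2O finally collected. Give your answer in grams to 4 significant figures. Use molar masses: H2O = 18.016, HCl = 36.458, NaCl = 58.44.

9.987 g

Pure NaCl = 168.5 × 0.9574 = 161.32 g.
n(NaCl) = 161.32 / 58.44 = 2.7605 mol.
Step 1 (NaCl:HCl = 2:2): theoretical n(HCl) = 2.7605 mol; at 58.37% yield, n(HCl) = 1.6113 mol.
Step 2 (HCl:H2O = 4:2): theoretical n(H2O) = 0.80564 mol, so theoretical mass = 0.80564 × 18.016 = 14.514 g.
At 68.81% yield, actual mass of H2O = 14.514 × 0.6881 = 9.9874 g.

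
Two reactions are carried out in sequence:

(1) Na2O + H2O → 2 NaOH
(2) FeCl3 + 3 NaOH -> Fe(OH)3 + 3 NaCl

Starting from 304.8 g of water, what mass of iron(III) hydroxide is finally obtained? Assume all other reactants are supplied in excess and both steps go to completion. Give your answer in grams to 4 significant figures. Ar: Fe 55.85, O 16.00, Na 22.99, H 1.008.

1205 g

M(H2O) = 2(1.008) + 16.00 = 18.016 g/mol.
M(Fe(OH)3) = 55.85 + 3(16.00) + 3(1.008) = 106.874 g/mol.
n(H2O) = 304.80 / 18.016 = 16.918 mol.
Step 1 gives a 1:2 ratio of H2O to NaOH, so n(NaOH) = 33.837 mol.
In step 2 the NaOH:Fe(OH)3 ratio is 3:1, so n(Fe(OH)3) = 11.279 mol.
Mass of Fe(OH)3 = 11.279 × 106.874 = 1205.4 g.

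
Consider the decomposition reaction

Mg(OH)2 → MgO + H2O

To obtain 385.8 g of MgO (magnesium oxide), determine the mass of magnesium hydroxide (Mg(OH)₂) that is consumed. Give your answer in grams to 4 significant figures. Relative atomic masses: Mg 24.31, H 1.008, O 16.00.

M(MgO) = 24.31 + 16.00 = 40.31 g/mol.
M(Mg(OH)2) = 24.31 + 2(16.00) + 2(1.008) = 58.326 g/mol.
n(MgO) = 385.80 g / 40.31 g/mol = 9.5708 mol.
From the equation the MgO:Mg(OH)2 mole ratio is 1:1, so n(Mg(OH)2) = 9.5708 × 1/1 = 9.5708 mol.
Mass of Mg(OH)2 = 9.5708 mol × 58.326 g/mol = 558.23 g.

558.2 g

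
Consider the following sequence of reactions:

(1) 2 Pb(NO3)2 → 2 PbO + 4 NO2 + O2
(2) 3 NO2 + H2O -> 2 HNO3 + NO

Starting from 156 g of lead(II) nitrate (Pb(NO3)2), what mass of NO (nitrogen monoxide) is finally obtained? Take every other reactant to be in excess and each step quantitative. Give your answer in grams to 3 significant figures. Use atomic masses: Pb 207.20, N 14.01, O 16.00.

9.42 g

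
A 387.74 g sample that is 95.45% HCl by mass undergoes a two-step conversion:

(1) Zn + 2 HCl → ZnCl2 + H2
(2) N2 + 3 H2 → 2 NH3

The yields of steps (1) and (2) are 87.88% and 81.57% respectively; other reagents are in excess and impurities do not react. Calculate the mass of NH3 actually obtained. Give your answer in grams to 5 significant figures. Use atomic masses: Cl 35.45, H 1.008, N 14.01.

Pure HCl = 387.74 × 0.9545 = 370.098 g.
M(HCl) = 1.008 + 35.45 = 36.458 g/mol.
M(NH3) = 14.01 + 3(1.008) = 17.034 g/mol.
n(HCl) = 370.098 / 36.458 = 10.1513 mol.
Step 1 (HCl:H2 = 2:1): theoretical n(H2) = 5.07567 mol; at 87.88% yield, n(H2) = 4.46050 mol.
Step 2 (H2:NH3 = 3:2): theoretical n(NH3) = 2.97367 mol, so theoretical mass = 2.97367 × 17.034 = 50.6535 g.
At 81.57% yield, actual mass of NH3 = 50.6535 × 0.8157 = 41.3180 g.

41.318 g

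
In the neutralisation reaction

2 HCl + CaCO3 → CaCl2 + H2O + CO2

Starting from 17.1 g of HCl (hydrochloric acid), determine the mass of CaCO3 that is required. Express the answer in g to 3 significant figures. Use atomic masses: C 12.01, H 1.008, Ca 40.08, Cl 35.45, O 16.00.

M(HCl) = 1.008 + 35.45 = 36.458 g/mol.
M(CaCO3) = 40.08 + 12.01 + 3(16.00) = 100.09 g/mol.
n(HCl) = 17.10 g / 36.458 g/mol = 0.4690 mol.
From the equation the HCl:CaCO3 mole ratio is 2:1, so n(CaCO3) = 0.4690 × 1/2 = 0.2345 mol.
Mass of CaCO3 = 0.2345 mol × 100.09 g/mol = 23.47 g.

23.5 g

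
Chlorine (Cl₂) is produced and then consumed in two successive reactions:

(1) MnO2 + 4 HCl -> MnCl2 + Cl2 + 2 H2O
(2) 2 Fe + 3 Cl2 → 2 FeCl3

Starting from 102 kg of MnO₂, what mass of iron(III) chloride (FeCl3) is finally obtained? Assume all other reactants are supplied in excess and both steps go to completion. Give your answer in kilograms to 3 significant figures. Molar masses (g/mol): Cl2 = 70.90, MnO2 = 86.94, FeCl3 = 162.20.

102 kg = 102000 g.
n(MnO2) = 102000 / 86.94 = 1173 mol.
Step 1 gives a 1:1 ratio of MnO2 to Cl2, so n(Cl2) = 1173 mol.
In step 2 the Cl2:FeCl3 ratio is 3:2, so n(FeCl3) = 782.1 mol.
Mass of FeCl3 = 782.1 × 162.20 = 126900 g = 127 kg.

127 kg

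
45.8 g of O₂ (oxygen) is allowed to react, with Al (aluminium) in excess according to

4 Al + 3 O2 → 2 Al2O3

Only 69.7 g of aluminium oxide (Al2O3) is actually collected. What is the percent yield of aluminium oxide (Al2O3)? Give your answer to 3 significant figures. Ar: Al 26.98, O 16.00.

71.6 %

M(O2) = 2(16.00) = 32.00 g/mol.
M(Al2O3) = 2(26.98) + 3(16.00) = 101.96 g/mol.
n(O2) = 45.80 g / 32.00 g/mol = 1.431 mol.
From the equation the O2:Al2O3 mole ratio is 3:2, so n(Al2O3) = 1.431 × 2/3 = 0.9542 mol.
Mass of Al2O3 = 0.9542 mol × 101.96 g/mol = 97.29 g.
This is the theoretical yield. Percent yield = 69.7 g / 97.29 g × 100% = 71.64%.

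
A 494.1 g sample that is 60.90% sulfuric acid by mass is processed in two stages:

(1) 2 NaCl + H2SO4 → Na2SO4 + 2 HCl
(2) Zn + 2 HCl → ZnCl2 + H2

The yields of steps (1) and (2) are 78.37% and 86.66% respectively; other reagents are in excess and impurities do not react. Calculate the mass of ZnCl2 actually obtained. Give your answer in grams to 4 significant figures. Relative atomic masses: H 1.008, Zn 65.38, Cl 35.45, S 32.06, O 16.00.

Pure H2SO4 = 494.1 × 0.6090 = 300.91 g.
M(H2SO4) = 2(1.008) + 32.06 + 4(16.00) = 98.076 g/mol.
M(ZnCl2) = 65.38 + 2(35.45) = 136.28 g/mol.
n(H2SO4) = 300.91 / 98.076 = 3.0681 mol.
Step 1 (H2SO4:HCl = 1:2): theoretical n(HCl) = 6.1362 mol; at 78.37% yield, n(HCl) = 4.8089 mol.
Step 2 (HCl:ZnCl2 = 2:1): theoretical n(ZnCl2) = 2.4045 mol, so theoretical mass = 2.4045 × 136.28 = 327.68 g.
At 86.66% yield, actual mass of ZnCl2 = 327.68 × 0.8666 = 283.97 g.

284.0 g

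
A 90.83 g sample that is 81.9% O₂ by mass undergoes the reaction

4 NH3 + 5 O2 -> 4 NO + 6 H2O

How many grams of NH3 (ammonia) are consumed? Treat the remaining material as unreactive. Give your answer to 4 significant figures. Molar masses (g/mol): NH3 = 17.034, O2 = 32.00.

Mass of pure O2 = 90.83 g × 0.819 = 74.390 g.
n(O2) = 74.390 g / 32.00 g/mol = 2.3247 mol.
From the equation the O2:NH3 mole ratio is 5:4, so n(NH3) = 2.3247 × 4/5 = 1.8597 mol.
Mass of NH3 = 1.8597 mol × 17.034 g/mol = 31.679 g.

31.68 g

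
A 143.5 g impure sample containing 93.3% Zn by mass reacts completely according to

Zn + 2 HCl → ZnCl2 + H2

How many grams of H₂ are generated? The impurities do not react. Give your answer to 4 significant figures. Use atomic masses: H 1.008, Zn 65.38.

Mass of pure Zn = 143.5 g × 0.933 = 133.89 g.
M(Zn) = 65.38 g/mol.
M(H2) = 2(1.008) = 2.016 g/mol.
n(Zn) = 133.89 g / 65.38 g/mol = 2.0478 mol.
From the equation the Zn:H2 mole ratio is 1:1, so n(H2) = 2.0478 × 1/1 = 2.0478 mol.
Mass of H2 = 2.0478 mol × 2.016 g/mol = 4.1284 g.

4.128 g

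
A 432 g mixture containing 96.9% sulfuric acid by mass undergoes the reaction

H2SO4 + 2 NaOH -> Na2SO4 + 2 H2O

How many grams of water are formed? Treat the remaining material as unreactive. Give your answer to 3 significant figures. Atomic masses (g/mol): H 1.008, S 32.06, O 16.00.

154 g

Mass of pure H2SO4 = 432 g × 0.969 = 418.6 g.
M(H2SO4) = 2(1.008) + 32.06 + 4(16.00) = 98.076 g/mol.
M(H2O) = 2(1.008) + 16.00 = 18.016 g/mol.
n(H2SO4) = 418.6 g / 98.076 g/mol = 4.268 mol.
From the equation the H2SO4:H2O mole ratio is 1:2, so n(H2O) = 4.268 × 2/1 = 8.536 mol.
Mass of H2O = 8.536 mol × 18.016 g/mol = 153.8 g.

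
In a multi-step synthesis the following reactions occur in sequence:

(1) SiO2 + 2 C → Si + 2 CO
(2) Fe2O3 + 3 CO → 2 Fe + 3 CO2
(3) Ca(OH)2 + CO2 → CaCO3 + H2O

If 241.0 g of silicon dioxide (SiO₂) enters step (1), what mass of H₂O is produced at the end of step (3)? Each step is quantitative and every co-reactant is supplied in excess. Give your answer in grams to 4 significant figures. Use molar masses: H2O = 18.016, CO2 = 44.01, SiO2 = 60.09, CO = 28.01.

n(SiO2) = 241.0 / 60.09 = 4.0107 mol.
Reaction (1): SiO2→CO ratio 1:2 ⇒ n(CO) = 8.0213 mol.
Reaction (2): CO→CO2 ratio 3:3 ⇒ n(CO2) = 8.0213 mol.
Reaction (3): CO2→H2O ratio 1:1 ⇒ n(H2O) = 8.0213 mol.
Mass of H2O = 8.0213 × 18.016 = 144.51 g.

144.5 g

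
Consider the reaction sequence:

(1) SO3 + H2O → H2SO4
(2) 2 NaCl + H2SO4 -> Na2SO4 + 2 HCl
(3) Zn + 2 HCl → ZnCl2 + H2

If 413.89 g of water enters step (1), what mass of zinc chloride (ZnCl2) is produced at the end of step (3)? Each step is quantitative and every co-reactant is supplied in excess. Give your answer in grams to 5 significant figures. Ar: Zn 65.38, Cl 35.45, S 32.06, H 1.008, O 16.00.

M(H2O) = 2(1.008) + 16.00 = 18.016 g/mol.
M(ZnCl2) = 65.38 + 2(35.45) = 136.28 g/mol.
n(H2O) = 413.89 / 18.016 = 22.9735 mol.
Reaction (1): H2O→H2SO4 ratio 1:1 ⇒ n(H2SO4) = 22.9735 mol.
Reaction (2): H2SO4→HCl ratio 1:2 ⇒ n(HCl) = 45.9469 mol.
Reaction (3): HCl→ZnCl2 ratio 2:1 ⇒ n(ZnCl2) = 22.9735 mol.
Mass of ZnCl2 = 22.9735 × 136.28 = 3130.82 g.

3130.8 g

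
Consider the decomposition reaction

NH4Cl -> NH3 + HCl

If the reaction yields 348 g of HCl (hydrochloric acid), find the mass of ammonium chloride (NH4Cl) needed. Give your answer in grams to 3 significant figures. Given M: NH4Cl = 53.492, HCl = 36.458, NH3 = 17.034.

n(HCl) = 348.0 g / 36.458 g/mol = 9.545 mol.
From the equation the HCl:NH4Cl mole ratio is 1:1, so n(NH4Cl) = 9.545 × 1/1 = 9.545 mol.
Mass of NH4Cl = 9.545 mol × 53.492 g/mol = 510.6 g.

511 g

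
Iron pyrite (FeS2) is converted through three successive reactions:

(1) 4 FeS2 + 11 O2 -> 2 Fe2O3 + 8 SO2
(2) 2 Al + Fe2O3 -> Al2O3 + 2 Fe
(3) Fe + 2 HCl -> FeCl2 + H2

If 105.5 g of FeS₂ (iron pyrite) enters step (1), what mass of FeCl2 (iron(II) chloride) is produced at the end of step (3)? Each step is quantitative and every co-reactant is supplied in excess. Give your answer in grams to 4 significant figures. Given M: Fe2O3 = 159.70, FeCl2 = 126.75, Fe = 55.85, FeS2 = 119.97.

111.5 g

n(FeS2) = 105.5 / 119.97 = 0.87939 mol.
Reaction (1): FeS2→Fe2O3 ratio 4:2 ⇒ n(Fe2O3) = 0.43969 mol.
Reaction (2): Fe2O3→Fe ratio 1:2 ⇒ n(Fe) = 0.87939 mol.
Reaction (3): Fe→FeCl2 ratio 1:1 ⇒ n(FeCl2) = 0.87939 mol.
Mass of FeCl2 = 0.87939 × 126.75 = 111.46 g.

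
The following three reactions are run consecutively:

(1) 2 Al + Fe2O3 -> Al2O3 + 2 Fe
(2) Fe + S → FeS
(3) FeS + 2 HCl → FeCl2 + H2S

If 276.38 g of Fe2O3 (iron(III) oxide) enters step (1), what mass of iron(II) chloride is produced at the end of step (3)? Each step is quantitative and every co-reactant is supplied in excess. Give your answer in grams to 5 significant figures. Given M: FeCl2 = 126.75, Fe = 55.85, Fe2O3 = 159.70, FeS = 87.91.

438.71 g

n(Fe2O3) = 276.38 / 159.70 = 1.73062 mol.
Reaction (1): Fe2O3→Fe ratio 1:2 ⇒ n(Fe) = 3.46124 mol.
Reaction (2): Fe→FeS ratio 1:1 ⇒ n(FeS) = 3.46124 mol.
Reaction (3): FeS→FeCl2 ratio 1:1 ⇒ n(FeCl2) = 3.46124 mol.
Mass of FeCl2 = 3.46124 × 126.75 = 438.712 g.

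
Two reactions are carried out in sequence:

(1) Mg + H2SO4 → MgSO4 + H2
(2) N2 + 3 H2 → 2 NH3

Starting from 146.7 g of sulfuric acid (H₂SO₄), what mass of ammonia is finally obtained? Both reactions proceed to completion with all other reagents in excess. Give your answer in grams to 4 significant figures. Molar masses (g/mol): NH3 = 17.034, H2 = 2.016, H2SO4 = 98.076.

16.99 g

n(H2SO4) = 146.70 / 98.076 = 1.4958 mol.
Step 1 gives a 1:1 ratio of H2SO4 to H2, so n(H2) = 1.4958 mol.
In step 2 the H2:NH3 ratio is 3:2, so n(NH3) = 0.99719 mol.
Mass of NH3 = 0.99719 × 17.034 = 16.986 g.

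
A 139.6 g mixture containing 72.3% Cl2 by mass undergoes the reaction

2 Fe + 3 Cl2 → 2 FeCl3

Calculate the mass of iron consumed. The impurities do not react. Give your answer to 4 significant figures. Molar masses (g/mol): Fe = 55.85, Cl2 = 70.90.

Mass of pure Cl2 = 139.6 g × 0.723 = 100.93 g.
n(Cl2) = 100.93 g / 70.90 g/mol = 1.4236 mol.
From the equation the Cl2:Fe mole ratio is 3:2, so n(Fe) = 1.4236 × 2/3 = 0.94904 mol.
Mass of Fe = 0.94904 mol × 55.85 g/mol = 53.004 g.

53.00 g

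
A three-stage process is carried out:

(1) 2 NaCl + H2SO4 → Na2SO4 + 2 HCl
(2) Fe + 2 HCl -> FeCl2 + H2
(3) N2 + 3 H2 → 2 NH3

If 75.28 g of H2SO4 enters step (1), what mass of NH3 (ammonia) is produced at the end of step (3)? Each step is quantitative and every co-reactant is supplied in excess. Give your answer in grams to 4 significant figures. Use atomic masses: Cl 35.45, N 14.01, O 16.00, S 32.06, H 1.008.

8.717 g

M(H2SO4) = 2(1.008) + 32.06 + 4(16.00) = 98.076 g/mol.
M(NH3) = 14.01 + 3(1.008) = 17.034 g/mol.
n(H2SO4) = 75.28 / 98.076 = 0.76757 mol.
Reaction (1): H2SO4→HCl ratio 1:2 ⇒ n(HCl) = 1.5351 mol.
Reaction (2): HCl→H2 ratio 2:1 ⇒ n(H2) = 0.76757 mol.
Reaction (3): H2→NH3 ratio 3:2 ⇒ n(NH3) = 0.51171 mol.
Mass of NH3 = 0.51171 × 17.034 = 8.7165 g.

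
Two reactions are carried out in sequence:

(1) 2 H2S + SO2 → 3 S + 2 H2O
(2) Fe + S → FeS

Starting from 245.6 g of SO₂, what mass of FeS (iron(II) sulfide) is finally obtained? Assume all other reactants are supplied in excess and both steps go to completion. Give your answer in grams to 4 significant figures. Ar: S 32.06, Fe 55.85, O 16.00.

1011 g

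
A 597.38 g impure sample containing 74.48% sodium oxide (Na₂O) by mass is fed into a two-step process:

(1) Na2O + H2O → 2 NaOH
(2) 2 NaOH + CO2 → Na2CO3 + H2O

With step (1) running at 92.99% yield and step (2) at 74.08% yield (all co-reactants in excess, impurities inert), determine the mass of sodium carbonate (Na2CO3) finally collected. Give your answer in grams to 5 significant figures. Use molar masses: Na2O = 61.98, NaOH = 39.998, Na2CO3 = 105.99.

524.13 g

Pure Na2O = 597.38 × 0.7448 = 444.929 g.
n(Na2O) = 444.929 / 61.98 = 7.17858 mol.
Step 1 (Na2O:NaOH = 1:2): theoretical n(NaOH) = 14.3572 mol; at 92.99% yield, n(NaOH) = 13.3507 mol.
Step 2 (NaOH:Na2CO3 = 2:1): theoretical n(Na2CO3) = 6.67537 mol, so theoretical mass = 6.67537 × 105.99 = 707.522 g.
At 74.08% yield, actual mass of Na2CO3 = 707.522 × 0.7408 = 524.132 g.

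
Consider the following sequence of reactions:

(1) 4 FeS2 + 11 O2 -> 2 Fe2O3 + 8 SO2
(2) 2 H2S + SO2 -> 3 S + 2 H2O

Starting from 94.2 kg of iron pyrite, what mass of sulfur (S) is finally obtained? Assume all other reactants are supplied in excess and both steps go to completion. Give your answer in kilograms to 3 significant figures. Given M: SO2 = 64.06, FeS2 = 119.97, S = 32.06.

94.2 kg = 94200 g.
n(FeS2) = 94200 / 119.97 = 785.2 mol.
Step 1 gives a 4:8 ratio of FeS2 to SO2, so n(SO2) = 1570 mol.
In step 2 the SO2:S ratio is 1:3, so n(S) = 4711 mol.
Mass of S = 4711 × 32.06 = 151000 g = 151 kg.

151 kg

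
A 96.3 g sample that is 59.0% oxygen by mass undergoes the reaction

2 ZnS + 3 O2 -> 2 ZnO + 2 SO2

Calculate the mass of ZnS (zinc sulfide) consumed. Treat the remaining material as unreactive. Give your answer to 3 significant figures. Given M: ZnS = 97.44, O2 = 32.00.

115 g

Mass of pure O2 = 96.3 g × 0.590 = 56.82 g.
n(O2) = 56.82 g / 32.00 g/mol = 1.776 mol.
From the equation the O2:ZnS mole ratio is 3:2, so n(ZnS) = 1.776 × 2/3 = 1.184 mol.
Mass of ZnS = 1.184 mol × 97.44 g/mol = 115.3 g.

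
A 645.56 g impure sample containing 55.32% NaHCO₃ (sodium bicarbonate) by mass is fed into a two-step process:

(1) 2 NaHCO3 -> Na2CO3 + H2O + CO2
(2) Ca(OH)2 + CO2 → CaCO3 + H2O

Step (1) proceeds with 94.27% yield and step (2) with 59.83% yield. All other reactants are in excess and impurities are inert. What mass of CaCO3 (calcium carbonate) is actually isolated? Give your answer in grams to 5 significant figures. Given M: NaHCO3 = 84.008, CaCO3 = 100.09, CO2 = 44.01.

Pure NaHCO3 = 645.56 × 0.5532 = 357.124 g.
n(NaHCO3) = 357.124 / 84.008 = 4.25107 mol.
Step 1 (NaHCO3:CO2 = 2:1): theoretical n(CO2) = 2.12553 mol; at 94.27% yield, n(CO2) = 2.00374 mol.
Step 2 (CO2:CaCO3 = 1:1): theoretical n(CaCO3) = 2.00374 mol, so theoretical mass = 2.00374 × 100.09 = 200.554 g.
At 59.83% yield, actual mass of CaCO3 = 200.554 × 0.5983 = 119.992 g.

119.99 g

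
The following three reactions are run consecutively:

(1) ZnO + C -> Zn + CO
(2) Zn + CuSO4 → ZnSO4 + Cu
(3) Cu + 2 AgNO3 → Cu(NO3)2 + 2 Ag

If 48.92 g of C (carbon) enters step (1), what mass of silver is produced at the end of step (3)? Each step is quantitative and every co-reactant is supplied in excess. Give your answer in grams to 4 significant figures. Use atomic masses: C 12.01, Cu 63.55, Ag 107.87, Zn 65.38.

M(C) = 12.01 g/mol.
M(Ag) = 107.87 g/mol.
n(C) = 48.92 / 12.01 = 4.0733 mol.
Reaction (1): C→Zn ratio 1:1 ⇒ n(Zn) = 4.0733 mol.
Reaction (2): Zn→Cu ratio 1:1 ⇒ n(Cu) = 4.0733 mol.
Reaction (3): Cu→Ag ratio 1:2 ⇒ n(Ag) = 8.1465 mol.
Mass of Ag = 8.1465 × 107.87 = 878.77 g.

878.8 g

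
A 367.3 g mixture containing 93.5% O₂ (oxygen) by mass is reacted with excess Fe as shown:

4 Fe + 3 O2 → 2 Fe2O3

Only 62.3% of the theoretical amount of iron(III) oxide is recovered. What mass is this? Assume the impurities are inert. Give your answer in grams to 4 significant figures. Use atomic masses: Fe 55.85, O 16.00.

711.8 g

Pure O2 available = 367.3 g × 0.935 = 343.43 g.
M(O2) = 2(16.00) = 32.00 g/mol.
M(Fe2O3) = 2(55.85) + 3(16.00) = 159.70 g/mol.
n(O2) = 343.43 g / 32.00 g/mol = 10.732 mol.
From the equation the O2:Fe2O3 mole ratio is 3:2, so n(Fe2O3) = 10.732 × 2/3 = 7.1547 mol.
Mass of Fe2O3 = 7.1547 mol × 159.70 g/mol = 1142.6 g.
Actual mass collected = 1142.6 g × 0.623 = 711.84 g.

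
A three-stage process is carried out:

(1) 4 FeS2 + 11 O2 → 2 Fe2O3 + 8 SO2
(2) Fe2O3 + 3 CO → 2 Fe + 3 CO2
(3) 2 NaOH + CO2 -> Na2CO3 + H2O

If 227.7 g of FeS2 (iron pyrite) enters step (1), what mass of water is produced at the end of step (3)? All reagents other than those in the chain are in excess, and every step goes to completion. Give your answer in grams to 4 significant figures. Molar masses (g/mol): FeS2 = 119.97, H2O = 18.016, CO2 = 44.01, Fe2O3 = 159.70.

51.29 g

n(FeS2) = 227.7 / 119.97 = 1.8980 mol.
Reaction (1): FeS2→Fe2O3 ratio 4:2 ⇒ n(Fe2O3) = 0.94899 mol.
Reaction (2): Fe2O3→CO2 ratio 1:3 ⇒ n(CO2) = 2.8470 mol.
Reaction (3): CO2→H2O ratio 1:1 ⇒ n(H2O) = 2.8470 mol.
Mass of H2O = 2.8470 × 18.016 = 51.291 g.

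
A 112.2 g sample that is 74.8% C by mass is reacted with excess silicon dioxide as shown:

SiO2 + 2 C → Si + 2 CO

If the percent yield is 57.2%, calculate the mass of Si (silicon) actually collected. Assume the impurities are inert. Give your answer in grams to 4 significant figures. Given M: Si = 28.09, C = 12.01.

56.14 g

Pure C available = 112.2 g × 0.748 = 83.926 g.
n(C) = 83.926 g / 12.01 g/mol = 6.9880 mol.
From the equation the C:Si mole ratio is 2:1, so n(Si) = 6.9880 × 1/2 = 3.4940 mol.
Mass of Si = 3.4940 mol × 28.09 g/mol = 98.146 g.
Actual mass collected = 98.146 g × 0.572 = 56.140 g.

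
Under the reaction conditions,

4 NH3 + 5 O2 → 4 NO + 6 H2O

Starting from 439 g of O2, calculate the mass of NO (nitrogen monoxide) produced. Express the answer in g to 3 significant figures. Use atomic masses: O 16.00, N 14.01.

329 g

M(O2) = 2(16.00) = 32.00 g/mol.
M(NO) = 14.01 + 16.00 = 30.01 g/mol.
n(O2) = 439.0 g / 32.00 g/mol = 13.72 mol.
From the equation the O2:NO mole ratio is 5:4, so n(NO) = 13.72 × 4/5 = 10.97 mol.
Mass of NO = 10.97 mol × 30.01 g/mol = 329.4 g.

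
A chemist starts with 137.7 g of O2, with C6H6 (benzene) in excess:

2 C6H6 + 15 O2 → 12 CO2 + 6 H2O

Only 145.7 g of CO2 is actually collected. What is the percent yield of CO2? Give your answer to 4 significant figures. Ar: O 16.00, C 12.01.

96.17 %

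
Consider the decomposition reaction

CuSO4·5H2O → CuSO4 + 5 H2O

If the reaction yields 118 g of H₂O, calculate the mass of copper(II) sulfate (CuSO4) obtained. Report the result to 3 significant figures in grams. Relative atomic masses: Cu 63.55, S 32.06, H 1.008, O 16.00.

M(H2O) = 2(1.008) + 16.00 = 18.016 g/mol.
M(CuSO4) = 63.55 + 32.06 + 4(16.00) = 159.61 g/mol.
n(H2O) = 118.0 g / 18.016 g/mol = 6.550 mol.
From the equation the H2O:CuSO4 mole ratio is 5:1, so n(CuSO4) = 6.550 × 1/5 = 1.310 mol.
Mass of CuSO4 = 1.310 mol × 159.61 g/mol = 209.1 g.

209 g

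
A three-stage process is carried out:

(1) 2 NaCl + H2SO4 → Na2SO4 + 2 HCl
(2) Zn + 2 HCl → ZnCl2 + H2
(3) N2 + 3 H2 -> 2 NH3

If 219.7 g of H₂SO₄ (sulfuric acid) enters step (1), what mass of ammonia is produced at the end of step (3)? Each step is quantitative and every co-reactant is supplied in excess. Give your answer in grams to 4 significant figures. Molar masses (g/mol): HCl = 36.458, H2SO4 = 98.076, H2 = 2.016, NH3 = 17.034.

25.44 g

n(H2SO4) = 219.7 / 98.076 = 2.2401 mol.
Reaction (1): H2SO4→HCl ratio 1:2 ⇒ n(HCl) = 4.4802 mol.
Reaction (2): HCl→H2 ratio 2:1 ⇒ n(H2) = 2.2401 mol.
Reaction (3): H2→NH3 ratio 3:2 ⇒ n(NH3) = 1.4934 mol.
Mass of NH3 = 1.4934 × 17.034 = 25.439 g.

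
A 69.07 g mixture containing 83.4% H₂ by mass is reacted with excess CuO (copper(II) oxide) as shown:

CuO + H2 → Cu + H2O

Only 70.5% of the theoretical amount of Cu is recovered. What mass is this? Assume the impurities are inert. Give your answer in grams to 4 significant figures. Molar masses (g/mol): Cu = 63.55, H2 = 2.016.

1280 g

Pure H2 available = 69.07 g × 0.834 = 57.604 g.
n(H2) = 57.604 g / 2.016 g/mol = 28.574 mol.
From the equation the H2:Cu mole ratio is 1:1, so n(Cu) = 28.574 × 1/1 = 28.574 mol.
Mass of Cu = 28.574 mol × 63.55 g/mol = 1815.9 g.
Actual mass collected = 1815.9 g × 0.705 = 1280.2 g.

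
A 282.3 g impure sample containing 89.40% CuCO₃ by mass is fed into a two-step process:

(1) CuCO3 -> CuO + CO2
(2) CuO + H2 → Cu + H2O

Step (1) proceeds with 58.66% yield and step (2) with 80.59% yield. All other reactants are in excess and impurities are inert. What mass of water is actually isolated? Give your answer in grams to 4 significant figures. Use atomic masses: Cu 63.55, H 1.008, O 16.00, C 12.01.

17.40 g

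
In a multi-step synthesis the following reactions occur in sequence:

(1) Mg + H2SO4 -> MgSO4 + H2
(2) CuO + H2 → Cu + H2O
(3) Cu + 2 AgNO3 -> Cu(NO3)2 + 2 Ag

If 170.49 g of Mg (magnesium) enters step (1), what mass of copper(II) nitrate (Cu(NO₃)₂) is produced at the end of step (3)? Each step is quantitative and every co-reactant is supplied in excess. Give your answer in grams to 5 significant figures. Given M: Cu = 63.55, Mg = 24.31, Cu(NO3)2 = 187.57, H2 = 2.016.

1315.5 g

n(Mg) = 170.49 / 24.31 = 7.01316 mol.
Reaction (1): Mg→H2 ratio 1:1 ⇒ n(H2) = 7.01316 mol.
Reaction (2): H2→Cu ratio 1:1 ⇒ n(Cu) = 7.01316 mol.
Reaction (3): Cu→Cu(NO3)2 ratio 1:1 ⇒ n(Cu(NO3)2) = 7.01316 mol.
Mass of Cu(NO3)2 = 7.01316 × 187.57 = 1315.46 g.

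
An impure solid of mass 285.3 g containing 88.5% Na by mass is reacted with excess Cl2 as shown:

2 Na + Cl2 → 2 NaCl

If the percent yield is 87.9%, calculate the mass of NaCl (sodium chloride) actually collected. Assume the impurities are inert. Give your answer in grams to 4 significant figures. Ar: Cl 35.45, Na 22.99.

564.2 g

Pure Na available = 285.3 g × 0.885 = 252.49 g.
M(Na) = 22.99 g/mol.
M(NaCl) = 22.99 + 35.45 = 58.44 g/mol.
n(Na) = 252.49 g / 22.99 g/mol = 10.983 mol.
From the equation the Na:NaCl mole ratio is 2:2, so n(NaCl) = 10.983 × 2/2 = 10.983 mol.
Mass of NaCl = 10.983 mol × 58.44 g/mol = 641.82 g.
Actual mass collected = 641.82 g × 0.879 = 564.16 g.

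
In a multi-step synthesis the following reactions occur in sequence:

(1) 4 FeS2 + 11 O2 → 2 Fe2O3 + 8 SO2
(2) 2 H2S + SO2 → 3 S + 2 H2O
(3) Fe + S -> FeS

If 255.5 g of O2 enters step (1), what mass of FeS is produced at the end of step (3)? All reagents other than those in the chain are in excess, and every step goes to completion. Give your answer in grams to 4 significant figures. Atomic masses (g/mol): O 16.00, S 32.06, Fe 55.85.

1531 g

M(O2) = 2(16.00) = 32.00 g/mol.
M(FeS) = 55.85 + 32.06 = 87.91 g/mol.
n(O2) = 255.5 / 32.00 = 7.9844 mol.
Reaction (1): O2→SO2 ratio 11:8 ⇒ n(SO2) = 5.8068 mol.
Reaction (2): SO2→S ratio 1:3 ⇒ n(S) = 17.420 mol.
Reaction (3): S→FeS ratio 1:1 ⇒ n(FeS) = 17.420 mol.
Mass of FeS = 17.420 × 87.91 = 1531.4 g.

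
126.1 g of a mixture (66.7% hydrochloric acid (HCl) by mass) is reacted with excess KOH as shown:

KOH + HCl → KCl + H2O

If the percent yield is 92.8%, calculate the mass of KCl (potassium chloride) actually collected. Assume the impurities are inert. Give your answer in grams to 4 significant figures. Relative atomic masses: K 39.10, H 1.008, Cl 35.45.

Pure HCl available = 126.1 g × 0.667 = 84.109 g.
M(HCl) = 1.008 + 35.45 = 36.458 g/mol.
M(KCl) = 39.10 + 35.45 = 74.55 g/mol.
n(HCl) = 84.109 g / 36.458 g/mol = 2.3070 mol.
From the equation the HCl:KCl mole ratio is 1:1, so n(KCl) = 2.3070 × 1/1 = 2.3070 mol.
Mass of KCl = 2.3070 mol × 74.55 g/mol = 171.99 g.
Actual mass collected = 171.99 g × 0.928 = 159.60 g.

159.6 g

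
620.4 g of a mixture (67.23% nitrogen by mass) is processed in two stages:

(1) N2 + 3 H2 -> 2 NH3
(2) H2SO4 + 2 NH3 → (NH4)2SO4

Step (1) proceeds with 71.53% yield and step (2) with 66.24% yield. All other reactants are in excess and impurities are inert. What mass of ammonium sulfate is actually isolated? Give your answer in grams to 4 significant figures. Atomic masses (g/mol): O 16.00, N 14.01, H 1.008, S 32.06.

Pure N2 = 620.4 × 0.6723 = 417.09 g.
M(N2) = 2(14.01) = 28.02 g/mol.
M((NH4)2SO4) = 2(14.01) + 8(1.008) + 32.06 + 4(16.00) = 132.144 g/mol.
n(N2) = 417.09 / 28.02 = 14.886 mol.
Step 1 (N2:NH3 = 1:2): theoretical n(NH3) = 29.771 mol; at 71.53% yield, n(NH3) = 21.295 mol.
Step 2 (NH3:(NH4)2SO4 = 2:1): theoretical n((NH4)2SO4) = 10.648 mol, so theoretical mass = 10.648 × 132.144 = 1407.0 g.
At 66.24% yield, actual mass of (NH4)2SO4 = 1407.0 × 0.6624 = 932.01 g.

932.0 g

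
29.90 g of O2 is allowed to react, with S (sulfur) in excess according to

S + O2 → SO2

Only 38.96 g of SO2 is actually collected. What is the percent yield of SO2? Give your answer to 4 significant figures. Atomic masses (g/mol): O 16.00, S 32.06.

M(O2) = 2(16.00) = 32.00 g/mol.
M(SO2) = 32.06 + 2(16.00) = 64.06 g/mol.
n(O2) = 29.900 g / 32.00 g/mol = 0.93437 mol.
From the equation the O2:SO2 mole ratio is 1:1, so n(SO2) = 0.93437 × 1/1 = 0.93437 mol.
Mass of SO2 = 0.93437 mol × 64.06 g/mol = 59.856 g.
This is the theoretical yield. Percent yield = 38.96 g / 59.856 g × 100% = 65.089%.

65.09 %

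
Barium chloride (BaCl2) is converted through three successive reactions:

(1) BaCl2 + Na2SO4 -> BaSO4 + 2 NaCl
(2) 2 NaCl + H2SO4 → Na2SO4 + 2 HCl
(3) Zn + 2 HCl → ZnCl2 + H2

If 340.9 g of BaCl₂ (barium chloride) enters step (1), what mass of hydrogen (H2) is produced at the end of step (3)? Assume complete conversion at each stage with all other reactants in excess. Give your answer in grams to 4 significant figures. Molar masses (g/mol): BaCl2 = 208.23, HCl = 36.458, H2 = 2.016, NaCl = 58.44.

3.300 g

n(BaCl2) = 340.9 / 208.23 = 1.6371 mol.
Reaction (1): BaCl2→NaCl ratio 1:2 ⇒ n(NaCl) = 3.2743 mol.
Reaction (2): NaCl→HCl ratio 2:2 ⇒ n(HCl) = 3.2743 mol.
Reaction (3): HCl→H2 ratio 2:1 ⇒ n(H2) = 1.6371 mol.
Mass of H2 = 1.6371 × 2.016 = 3.3005 g.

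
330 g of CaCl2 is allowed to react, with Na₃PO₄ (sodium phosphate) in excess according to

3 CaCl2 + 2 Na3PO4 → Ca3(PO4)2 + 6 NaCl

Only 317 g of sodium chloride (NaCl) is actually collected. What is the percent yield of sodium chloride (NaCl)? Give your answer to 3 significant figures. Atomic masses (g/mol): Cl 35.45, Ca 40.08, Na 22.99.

M(CaCl2) = 40.08 + 2(35.45) = 110.98 g/mol.
M(NaCl) = 22.99 + 35.45 = 58.44 g/mol.
n(CaCl2) = 330.0 g / 110.98 g/mol = 2.974 mol.
From the equation the CaCl2:NaCl mole ratio is 3:6, so n(NaCl) = 2.974 × 6/3 = 5.947 mol.
Mass of NaCl = 5.947 mol × 58.44 g/mol = 347.5 g.
This is the theoretical yield. Percent yield = 317 g / 347.5 g × 100% = 91.21%.

91.2 %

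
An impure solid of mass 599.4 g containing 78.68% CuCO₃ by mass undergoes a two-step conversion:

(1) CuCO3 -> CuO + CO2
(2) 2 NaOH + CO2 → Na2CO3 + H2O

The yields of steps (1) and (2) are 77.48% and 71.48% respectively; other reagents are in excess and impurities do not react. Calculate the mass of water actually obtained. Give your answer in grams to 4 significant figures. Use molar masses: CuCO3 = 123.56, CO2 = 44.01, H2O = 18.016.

Pure CuCO3 = 599.4 × 0.7868 = 471.61 g.
n(CuCO3) = 471.61 / 123.56 = 3.8168 mol.
Step 1 (CuCO3:CO2 = 1:1): theoretical n(CO2) = 3.8168 mol; at 77.48% yield, n(CO2) = 2.9573 mol.
Step 2 (CO2:H2O = 1:1): theoretical n(H2O) = 2.9573 mol, so theoretical mass = 2.9573 × 18.016 = 53.278 g.
At 71.48% yield, actual mass of H2O = 53.278 × 0.7148 = 38.083 g.

38.08 g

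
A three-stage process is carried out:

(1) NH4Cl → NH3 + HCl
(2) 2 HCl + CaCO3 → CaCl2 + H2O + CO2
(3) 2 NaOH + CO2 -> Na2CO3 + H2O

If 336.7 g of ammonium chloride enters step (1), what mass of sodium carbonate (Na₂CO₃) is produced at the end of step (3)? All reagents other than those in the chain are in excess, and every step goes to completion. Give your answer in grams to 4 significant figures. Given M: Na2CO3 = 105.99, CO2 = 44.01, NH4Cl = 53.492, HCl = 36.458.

333.6 g

n(NH4Cl) = 336.7 / 53.492 = 6.2944 mol.
Reaction (1): NH4Cl→HCl ratio 1:1 ⇒ n(HCl) = 6.2944 mol.
Reaction (2): HCl→CO2 ratio 2:1 ⇒ n(CO2) = 3.1472 mol.
Reaction (3): CO2→Na2CO3 ratio 1:1 ⇒ n(Na2CO3) = 3.1472 mol.
Mass of Na2CO3 = 3.1472 × 105.99 = 333.57 g.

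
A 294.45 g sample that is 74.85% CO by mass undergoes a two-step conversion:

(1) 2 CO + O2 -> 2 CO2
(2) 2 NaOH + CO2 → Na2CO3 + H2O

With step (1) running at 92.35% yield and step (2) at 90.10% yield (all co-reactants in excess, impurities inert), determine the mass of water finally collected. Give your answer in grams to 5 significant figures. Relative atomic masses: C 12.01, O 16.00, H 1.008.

Pure CO = 294.45 × 0.7485 = 220.396 g.
M(CO) = 12.01 + 16.00 = 28.01 g/mol.
M(H2O) = 2(1.008) + 16.00 = 18.016 g/mol.
n(CO) = 220.396 / 28.01 = 7.86847 mol.
Step 1 (CO:CO2 = 2:2): theoretical n(CO2) = 7.86847 mol; at 92.35% yield, n(CO2) = 7.26653 mol.
Step 2 (CO2:H2O = 1:1): theoretical n(H2O) = 7.26653 mol, so theoretical mass = 7.26653 × 18.016 = 130.914 g.
At 90.10% yield, actual mass of H2O = 130.914 × 0.9010 = 117.953 g.

117.95 g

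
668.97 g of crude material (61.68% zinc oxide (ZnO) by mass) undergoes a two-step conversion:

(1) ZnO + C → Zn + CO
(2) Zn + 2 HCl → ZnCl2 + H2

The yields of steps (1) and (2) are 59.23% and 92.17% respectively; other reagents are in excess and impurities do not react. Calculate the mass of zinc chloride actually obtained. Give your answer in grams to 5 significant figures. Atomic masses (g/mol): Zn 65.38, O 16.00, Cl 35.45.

377.22 g

Pure ZnO = 668.97 × 0.6168 = 412.621 g.
M(ZnO) = 65.38 + 16.00 = 81.38 g/mol.
M(ZnCl2) = 65.38 + 2(35.45) = 136.28 g/mol.
n(ZnO) = 412.621 / 81.38 = 5.07030 mol.
Step 1 (ZnO:Zn = 1:1): theoretical n(Zn) = 5.07030 mol; at 59.23% yield, n(Zn) = 3.00314 mol.
Step 2 (Zn:ZnCl2 = 1:1): theoretical n(ZnCl2) = 3.00314 mol, so theoretical mass = 3.00314 × 136.28 = 409.267 g.
At 92.17% yield, actual mass of ZnCl2 = 409.267 × 0.9217 = 377.222 g.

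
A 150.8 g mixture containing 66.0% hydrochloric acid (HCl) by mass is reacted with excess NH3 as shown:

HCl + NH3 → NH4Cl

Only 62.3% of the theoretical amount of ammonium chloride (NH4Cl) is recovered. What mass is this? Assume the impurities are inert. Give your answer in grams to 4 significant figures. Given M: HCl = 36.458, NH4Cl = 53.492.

Pure HCl available = 150.8 g × 0.660 = 99.528 g.
n(HCl) = 99.528 g / 36.458 g/mol = 2.7299 mol.
From the equation the HCl:NH4Cl mole ratio is 1:1, so n(NH4Cl) = 2.7299 × 1/1 = 2.7299 mol.
Mass of NH4Cl = 2.7299 mol × 53.492 g/mol = 146.03 g.
Actual mass collected = 146.03 g × 0.623 = 90.977 g.

90.98 g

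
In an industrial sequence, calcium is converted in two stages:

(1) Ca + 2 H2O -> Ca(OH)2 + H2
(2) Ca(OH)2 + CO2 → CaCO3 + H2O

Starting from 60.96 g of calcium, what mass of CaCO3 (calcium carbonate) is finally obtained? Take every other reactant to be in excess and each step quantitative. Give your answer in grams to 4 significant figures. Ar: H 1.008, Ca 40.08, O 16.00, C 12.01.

M(Ca) = 40.08 g/mol.
M(CaCO3) = 40.08 + 12.01 + 3(16.00) = 100.09 g/mol.
n(Ca) = 60.960 / 40.08 = 1.5210 mol.
Step 1 gives a 1:1 ratio of Ca to Ca(OH)2, so n(Ca(OH)2) = 1.5210 mol.
In step 2 the Ca(OH)2:CaCO3 ratio is 1:1, so n(CaCO3) = 1.5210 mol.
Mass of CaCO3 = 1.5210 × 100.09 = 152.23 g.

152.2 g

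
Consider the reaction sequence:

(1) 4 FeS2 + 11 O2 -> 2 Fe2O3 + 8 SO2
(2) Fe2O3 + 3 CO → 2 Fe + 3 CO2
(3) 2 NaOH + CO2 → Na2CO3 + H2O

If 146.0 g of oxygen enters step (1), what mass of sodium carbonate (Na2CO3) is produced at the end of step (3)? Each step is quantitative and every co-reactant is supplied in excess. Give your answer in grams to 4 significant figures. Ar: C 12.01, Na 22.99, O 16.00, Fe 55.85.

263.8 g

M(O2) = 2(16.00) = 32.00 g/mol.
M(Na2CO3) = 2(22.99) + 12.01 + 3(16.00) = 105.99 g/mol.
n(O2) = 146.0 / 32.00 = 4.5625 mol.
Reaction (1): O2→Fe2O3 ratio 11:2 ⇒ n(Fe2O3) = 0.82955 mol.
Reaction (2): Fe2O3→CO2 ratio 1:3 ⇒ n(CO2) = 2.4886 mol.
Reaction (3): CO2→Na2CO3 ratio 1:1 ⇒ n(Na2CO3) = 2.4886 mol.
Mass of Na2CO3 = 2.4886 × 105.99 = 263.77 g.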